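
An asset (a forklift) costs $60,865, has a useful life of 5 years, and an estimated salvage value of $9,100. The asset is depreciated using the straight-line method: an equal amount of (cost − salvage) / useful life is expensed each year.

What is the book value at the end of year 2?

$40,159

Depreciable base = $60,865 − $9,100 = $51,765.
Annual expense = $51,765 / 5 = $10,353.
End of year 1: book value $50,512.
End of year 2: book value $40,159.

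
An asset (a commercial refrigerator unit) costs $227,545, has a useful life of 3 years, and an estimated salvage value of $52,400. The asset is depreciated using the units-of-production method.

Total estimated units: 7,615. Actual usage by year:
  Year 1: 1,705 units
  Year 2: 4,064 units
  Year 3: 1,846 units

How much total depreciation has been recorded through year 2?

Depreciable base = $227,545 − $52,400 = $175,145.
Rate = $175,145 / 7,615 units = $23 per unit.
Year 1: 1,705 × $23 = $39,215. Book value $188,330.
Year 2: 4,064 × $23 = $93,472. Book value $94,858.
Accumulated through year 2 = $227,545 − $94,858 = $132,687.

$132,687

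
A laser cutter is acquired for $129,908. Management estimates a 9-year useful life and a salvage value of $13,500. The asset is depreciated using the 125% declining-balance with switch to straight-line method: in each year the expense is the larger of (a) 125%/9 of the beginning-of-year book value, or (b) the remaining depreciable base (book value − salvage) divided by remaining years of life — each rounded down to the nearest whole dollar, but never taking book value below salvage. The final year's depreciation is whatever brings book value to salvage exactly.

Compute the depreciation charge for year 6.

Depreciable base = $129,908 − $13,500 = $116,408.
Year 1: DB = ⌊$129,908 × 125%/9⌋ = $18,042; SL = ⌊$116,408/9⌋ = $12,934 → take DB $18,042. Book value $111,866.
Year 2: DB = ⌊$111,866 × 125%/9⌋ = $15,536; SL = ⌊$98,366/8⌋ = $12,295 → take DB $15,536. Book value $96,330.
Year 3: DB = ⌊$96,330 × 125%/9⌋ = $13,379; SL = ⌊$82,830/7⌋ = $11,832 → take DB $13,379. Book value $82,951.
Year 4: DB = ⌊$82,951 × 125%/9⌋ = $11,520; SL = ⌊$69,451/6⌋ = $11,575 → take SL $11,575. Book value $71,376.
Year 5: DB = ⌊$71,376 × 125%/9⌋ = $9,913; SL = ⌊$57,876/5⌋ = $11,575 → take SL $11,575. Book value $59,801.
Year 6: DB = ⌊$59,801 × 125%/9⌋ = $8,305; SL = ⌊$46,301/4⌋ = $11,575 → take SL $11,575. Book value $48,226.

$11,575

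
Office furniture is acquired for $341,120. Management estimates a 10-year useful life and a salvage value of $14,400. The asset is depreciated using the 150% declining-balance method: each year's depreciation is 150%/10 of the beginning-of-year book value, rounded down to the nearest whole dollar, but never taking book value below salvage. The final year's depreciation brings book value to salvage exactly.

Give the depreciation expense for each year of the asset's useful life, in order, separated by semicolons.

$51,168; $43,492; $36,969; $31,423; $26,710; $22,703; $19,298; $16,403; $13,943; $64,611

Depreciable base = $341,120 − $14,400 = $326,720.
Year 1: ⌊$341,120 × 150%/10⌋ = $51,168. Book value $289,952.
Year 2: ⌊$289,952 × 150%/10⌋ = $43,492. Book value $246,460.
Year 3: ⌊$246,460 × 150%/10⌋ = $36,969. Book value $209,491.
Year 4: ⌊$209,491 × 150%/10⌋ = $31,423. Book value $178,068.
Year 5: ⌊$178,068 × 150%/10⌋ = $26,710. Book value $151,358.
Year 6: ⌊$151,358 × 150%/10⌋ = $22,703. Book value $128,655.
Year 7: ⌊$128,655 × 150%/10⌋ = $19,298. Book value $109,357.
Year 8: ⌊$109,357 × 150%/10⌋ = $16,403. Book value $92,954.
Year 9: ⌊$92,954 × 150%/10⌋ = $13,943. Book value $79,011.
Year 10 (final): $79,011 − $14,400 = $64,611. Book value $14,400.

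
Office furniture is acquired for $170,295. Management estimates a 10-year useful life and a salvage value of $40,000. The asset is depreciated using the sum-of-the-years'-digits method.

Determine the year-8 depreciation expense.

$7,107

Depreciable base = $170,295 − $40,000 = $130,295.
Sum of the years' digits = 10+9+8+7+6+5+4+3+2+1 = 55.
Year 1: $130,295 × 10/55 = $23,690. Book value $146,605.
Year 2: $130,295 × 9/55 = $21,321. Book value $125,284.
Year 3: $130,295 × 8/55 = $18,952. Book value $106,332.
Year 4: $130,295 × 7/55 = $16,583. Book value $89,749.
Year 5: $130,295 × 6/55 = $14,214. Book value $75,535.
Year 6: $130,295 × 5/55 = $11,845. Book value $63,690.
Year 7: $130,295 × 4/55 = $9,476. Book value $54,214.
Year 8: $130,295 × 3/55 = $7,107. Book value $47,107.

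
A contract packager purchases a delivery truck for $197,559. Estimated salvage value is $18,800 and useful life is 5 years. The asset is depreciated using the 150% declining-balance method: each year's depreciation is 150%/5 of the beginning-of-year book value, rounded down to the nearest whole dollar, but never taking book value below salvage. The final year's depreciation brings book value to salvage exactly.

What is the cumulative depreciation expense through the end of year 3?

Depreciable base = $197,559 − $18,800 = $178,759.
Year 1: ⌊$197,559 × 150%/5⌋ = $59,267. Book value $138,292.
Year 2: ⌊$138,292 × 150%/5⌋ = $41,487. Book value $96,805.
Year 3: ⌊$96,805 × 150%/5⌋ = $29,041. Book value $67,764.
Accumulated through year 3 = $197,559 − $67,764 = $129,795.

$129,795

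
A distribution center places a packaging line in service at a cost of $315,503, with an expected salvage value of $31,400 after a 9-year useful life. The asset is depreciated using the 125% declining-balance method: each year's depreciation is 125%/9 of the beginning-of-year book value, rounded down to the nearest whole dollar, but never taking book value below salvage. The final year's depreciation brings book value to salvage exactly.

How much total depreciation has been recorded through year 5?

$166,119

Depreciable base = $315,503 − $31,400 = $284,103.
Year 1: ⌊$315,503 × 125%/9⌋ = $43,819. Book value $271,684.
Year 2: ⌊$271,684 × 125%/9⌋ = $37,733. Book value $233,951.
Year 3: ⌊$233,951 × 125%/9⌋ = $32,493. Book value $201,458.
Year 4: ⌊$201,458 × 125%/9⌋ = $27,980. Book value $173,478.
Year 5: ⌊$173,478 × 125%/9⌋ = $24,094. Book value $149,384.
Accumulated through year 5 = $315,503 − $149,384 = $166,119.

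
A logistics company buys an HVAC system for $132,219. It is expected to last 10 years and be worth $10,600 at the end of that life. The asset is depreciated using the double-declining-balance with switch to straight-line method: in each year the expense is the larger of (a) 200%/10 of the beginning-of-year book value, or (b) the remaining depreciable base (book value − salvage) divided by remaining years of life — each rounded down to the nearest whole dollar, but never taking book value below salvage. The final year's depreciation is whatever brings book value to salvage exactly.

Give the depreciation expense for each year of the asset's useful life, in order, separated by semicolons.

$26,443; $21,155; $16,924; $13,539; $10,831; $8,665; $6,932; $5,710; $5,710; $5,710

Depreciable base = $132,219 − $10,600 = $121,619.
Year 1: DB = ⌊$132,219 × 200%/10⌋ = $26,443; SL = ⌊$121,619/10⌋ = $12,161 → take DB $26,443. Book value $105,776.
Year 2: DB = ⌊$105,776 × 200%/10⌋ = $21,155; SL = ⌊$95,176/9⌋ = $10,575 → take DB $21,155. Book value $84,621.
Year 3: DB = ⌊$84,621 × 200%/10⌋ = $16,924; SL = ⌊$74,021/8⌋ = $9,252 → take DB $16,924. Book value $67,697.
Year 4: DB = ⌊$67,697 × 200%/10⌋ = $13,539; SL = ⌊$57,097/7⌋ = $8,156 → take DB $13,539. Book value $54,158.
Year 5: DB = ⌊$54,158 × 200%/10⌋ = $10,831; SL = ⌊$43,558/6⌋ = $7,259 → take DB $10,831. Book value $43,327.
Year 6: DB = ⌊$43,327 × 200%/10⌋ = $8,665; SL = ⌊$32,727/5⌋ = $6,545 → take DB $8,665. Book value $34,662.
Year 7: DB = ⌊$34,662 × 200%/10⌋ = $6,932; SL = ⌊$24,062/4⌋ = $6,015 → take DB $6,932. Book value $27,730.
Year 8: DB = ⌊$27,730 × 200%/10⌋ = $5,546; SL = ⌊$17,130/3⌋ = $5,710 → take SL $5,710. Book value $22,020.
Year 9: DB = ⌊$22,020 × 200%/10⌋ = $4,404; SL = ⌊$11,420/2⌋ = $5,710 → take SL $5,710. Book value $16,310.
Year 10 (final): $16,310 − $10,600 = $5,710. Book value $10,600.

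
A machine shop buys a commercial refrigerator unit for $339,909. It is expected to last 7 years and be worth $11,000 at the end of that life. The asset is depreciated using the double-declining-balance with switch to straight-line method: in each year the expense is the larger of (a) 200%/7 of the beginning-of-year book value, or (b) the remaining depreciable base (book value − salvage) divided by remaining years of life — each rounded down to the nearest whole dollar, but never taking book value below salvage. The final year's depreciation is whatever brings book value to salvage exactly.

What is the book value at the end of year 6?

Depreciable base = $339,909 − $11,000 = $328,909.
Year 1: DB = ⌊$339,909 × 200%/7⌋ = $97,116; SL = ⌊$328,909/7⌋ = $46,987 → take DB $97,116. Book value $242,793.
Year 2: DB = ⌊$242,793 × 200%/7⌋ = $69,369; SL = ⌊$231,793/6⌋ = $38,632 → take DB $69,369. Book value $173,424.
Year 3: DB = ⌊$173,424 × 200%/7⌋ = $49,549; SL = ⌊$162,424/5⌋ = $32,484 → take DB $49,549. Book value $123,875.
Year 4: DB = ⌊$123,875 × 200%/7⌋ = $35,392; SL = ⌊$112,875/4⌋ = $28,218 → take DB $35,392. Book value $88,483.
Year 5: DB = ⌊$88,483 × 200%/7⌋ = $25,280; SL = ⌊$77,483/3⌋ = $25,827 → take SL $25,827. Book value $62,656.
Year 6: DB = ⌊$62,656 × 200%/7⌋ = $17,901; SL = ⌊$51,656/2⌋ = $25,828 → take SL $25,828. Book value $36,828.

$36,828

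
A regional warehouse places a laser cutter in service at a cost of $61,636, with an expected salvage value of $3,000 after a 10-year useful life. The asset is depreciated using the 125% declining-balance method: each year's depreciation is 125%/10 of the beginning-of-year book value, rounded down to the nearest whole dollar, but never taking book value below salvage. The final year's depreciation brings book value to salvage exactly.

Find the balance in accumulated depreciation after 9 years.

$43,102

Depreciable base = $61,636 − $3,000 = $58,636.
Year 1: ⌊$61,636 × 125%/10⌋ = $7,704. Book value $53,932.
Year 2: ⌊$53,932 × 125%/10⌋ = $6,741. Book value $47,191.
Year 3: ⌊$47,191 × 125%/10⌋ = $5,898. Book value $41,293.
Year 4: ⌊$41,293 × 125%/10⌋ = $5,161. Book value $36,132.
Year 5: ⌊$36,132 × 125%/10⌋ = $4,516. Book value $31,616.
Year 6: ⌊$31,616 × 125%/10⌋ = $3,952. Book value $27,664.
Year 7: ⌊$27,664 × 125%/10⌋ = $3,458. Book value $24,206.
Year 8: ⌊$24,206 × 125%/10⌋ = $3,025. Book value $21,181.
Year 9: ⌊$21,181 × 125%/10⌋ = $2,647. Book value $18,534.
Accumulated through year 9 = $61,636 − $18,534 = $43,102.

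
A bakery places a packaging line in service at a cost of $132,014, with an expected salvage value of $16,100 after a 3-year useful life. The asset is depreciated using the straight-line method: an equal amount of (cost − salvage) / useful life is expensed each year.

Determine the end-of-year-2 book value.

$54,738

Depreciable base = $132,014 − $16,100 = $115,914.
Annual expense = $115,914 / 3 = $38,638.
End of year 1: book value $93,376.
End of year 2: book value $54,738.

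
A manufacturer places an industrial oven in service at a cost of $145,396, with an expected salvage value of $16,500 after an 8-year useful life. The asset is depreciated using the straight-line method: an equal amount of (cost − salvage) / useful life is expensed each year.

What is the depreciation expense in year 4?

$16,112

Depreciable base = $145,396 − $16,500 = $128,896.
Annual expense = $128,896 / 8 = $16,112.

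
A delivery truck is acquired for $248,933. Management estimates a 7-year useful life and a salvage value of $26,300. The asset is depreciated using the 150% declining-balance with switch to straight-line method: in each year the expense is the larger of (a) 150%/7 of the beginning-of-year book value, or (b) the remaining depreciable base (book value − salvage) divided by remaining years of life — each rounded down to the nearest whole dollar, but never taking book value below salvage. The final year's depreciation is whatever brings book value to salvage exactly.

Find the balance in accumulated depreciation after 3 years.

Depreciable base = $248,933 − $26,300 = $222,633.
Year 1: DB = ⌊$248,933 × 150%/7⌋ = $53,342; SL = ⌊$222,633/7⌋ = $31,804 → take DB $53,342. Book value $195,591.
Year 2: DB = ⌊$195,591 × 150%/7⌋ = $41,912; SL = ⌊$169,291/6⌋ = $28,215 → take DB $41,912. Book value $153,679.
Year 3: DB = ⌊$153,679 × 150%/7⌋ = $32,931; SL = ⌊$127,379/5⌋ = $25,475 → take DB $32,931. Book value $120,748.
Accumulated through year 3 = $248,933 − $120,748 = $128,185.

$128,185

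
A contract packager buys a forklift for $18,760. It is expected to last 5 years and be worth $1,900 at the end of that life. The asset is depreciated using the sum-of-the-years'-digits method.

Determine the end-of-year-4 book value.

Depreciable base = $18,760 − $1,900 = $16,860.
Sum of the years' digits = 5+4+3+2+1 = 15.
Year 1: $16,860 × 5/15 = $5,620. Book value $13,140.
Year 2: $16,860 × 4/15 = $4,496. Book value $8,644.
Year 3: $16,860 × 3/15 = $3,372. Book value $5,272.
Year 4: $16,860 × 2/15 = $2,248. Book value $3,024.

$3,024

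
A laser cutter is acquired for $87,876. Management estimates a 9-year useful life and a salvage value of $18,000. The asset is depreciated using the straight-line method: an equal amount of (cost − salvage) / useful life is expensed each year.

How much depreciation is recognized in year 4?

$7,764

Depreciable base = $87,876 − $18,000 = $69,876.
Annual expense = $69,876 / 9 = $7,764.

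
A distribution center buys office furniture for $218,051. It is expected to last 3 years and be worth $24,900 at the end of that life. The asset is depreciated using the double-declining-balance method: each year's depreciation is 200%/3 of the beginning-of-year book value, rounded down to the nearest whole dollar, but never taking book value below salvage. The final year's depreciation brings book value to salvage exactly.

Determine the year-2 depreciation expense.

Depreciable base = $218,051 − $24,900 = $193,151.
Year 1: ⌊$218,051 × 200%/3⌋ = $145,367. Book value $72,684.
Year 2: ⌊$72,684 × 200%/3⌋ = $48,456, capped at $47,784. Book value $24,900.

$47,784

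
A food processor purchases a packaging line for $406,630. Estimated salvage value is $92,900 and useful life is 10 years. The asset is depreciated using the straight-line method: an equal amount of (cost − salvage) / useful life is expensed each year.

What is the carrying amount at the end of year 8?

$155,646

Depreciable base = $406,630 − $92,900 = $313,730.
Annual expense = $313,730 / 10 = $31,373.
End of year 1: book value $375,257.
End of year 2: book value $343,884.
End of year 3: book value $312,511.
End of year 4: book value $281,138.
End of year 5: book value $249,765.
End of year 6: book value $218,392.
End of year 7: book value $187,019.
End of year 8: book value $155,646.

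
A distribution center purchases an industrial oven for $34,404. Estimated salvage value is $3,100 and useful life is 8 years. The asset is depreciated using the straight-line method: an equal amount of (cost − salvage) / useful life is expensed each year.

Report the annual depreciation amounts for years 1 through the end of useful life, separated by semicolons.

$3,913; $3,913; $3,913; $3,913; $3,913; $3,913; $3,913; $3,913

Depreciable base = $34,404 − $3,100 = $31,304.
Annual expense = $31,304 / 8 = $3,913.
End of year 1: book value $30,491.
End of year 2: book value $26,578.
End of year 3: book value $22,665.
End of year 4: book value $18,752.
End of year 5: book value $14,839.
End of year 6: book value $10,926.
End of year 7: book value $7,013.
End of year 8: book value $3,100.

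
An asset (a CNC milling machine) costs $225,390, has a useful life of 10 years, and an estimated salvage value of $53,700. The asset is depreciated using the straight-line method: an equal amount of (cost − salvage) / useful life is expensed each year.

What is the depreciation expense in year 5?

Depreciable base = $225,390 − $53,700 = $171,690.
Annual expense = $171,690 / 10 = $17,169.

$17,169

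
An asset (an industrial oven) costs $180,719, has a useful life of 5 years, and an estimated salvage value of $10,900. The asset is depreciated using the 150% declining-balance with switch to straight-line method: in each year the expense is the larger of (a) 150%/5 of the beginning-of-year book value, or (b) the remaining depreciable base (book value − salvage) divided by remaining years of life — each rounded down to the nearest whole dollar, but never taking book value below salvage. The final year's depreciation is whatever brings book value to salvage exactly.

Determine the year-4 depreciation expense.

$25,544

Depreciable base = $180,719 − $10,900 = $169,819.
Year 1: DB = ⌊$180,719 × 150%/5⌋ = $54,215; SL = ⌊$169,819/5⌋ = $33,963 → take DB $54,215. Book value $126,504.
Year 2: DB = ⌊$126,504 × 150%/5⌋ = $37,951; SL = ⌊$115,604/4⌋ = $28,901 → take DB $37,951. Book value $88,553.
Year 3: DB = ⌊$88,553 × 150%/5⌋ = $26,565; SL = ⌊$77,653/3⌋ = $25,884 → take DB $26,565. Book value $61,988.
Year 4: DB = ⌊$61,988 × 150%/5⌋ = $18,596; SL = ⌊$51,088/2⌋ = $25,544 → take SL $25,544. Book value $36,444.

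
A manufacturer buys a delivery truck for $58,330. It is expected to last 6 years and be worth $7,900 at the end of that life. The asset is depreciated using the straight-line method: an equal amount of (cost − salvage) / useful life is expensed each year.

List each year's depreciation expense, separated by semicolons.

$8,405; $8,405; $8,405; $8,405; $8,405; $8,405

Depreciable base = $58,330 − $7,900 = $50,430.
Annual expense = $50,430 / 6 = $8,405.
End of year 1: book value $49,925.
End of year 2: book value $41,520.
End of year 3: book value $33,115.
End of year 4: book value $24,710.
End of year 5: book value $16,305.
End of year 6: book value $7,900.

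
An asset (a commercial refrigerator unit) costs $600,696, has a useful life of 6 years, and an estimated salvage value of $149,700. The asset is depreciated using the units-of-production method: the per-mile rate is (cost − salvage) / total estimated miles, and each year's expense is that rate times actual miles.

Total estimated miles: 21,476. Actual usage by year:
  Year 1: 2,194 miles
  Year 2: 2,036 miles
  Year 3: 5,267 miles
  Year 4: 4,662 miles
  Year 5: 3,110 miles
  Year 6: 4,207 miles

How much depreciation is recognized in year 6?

Depreciable base = $600,696 − $149,700 = $450,996.
Rate = $450,996 / 21,476 miles = $21 per mile.
Year 1: 2,194 × $21 = $46,074. Book value $554,622.
Year 2: 2,036 × $21 = $42,756. Book value $511,866.
Year 3: 5,267 × $21 = $110,607. Book value $401,259.
Year 4: 4,662 × $21 = $97,902. Book value $303,357.
Year 5: 3,110 × $21 = $65,310. Book value $238,047.
Year 6: 4,207 × $21 = $88,347. Book value $149,700.

$88,347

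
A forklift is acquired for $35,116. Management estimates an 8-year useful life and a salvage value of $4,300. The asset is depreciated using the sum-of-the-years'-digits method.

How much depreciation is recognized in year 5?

$3,424

Depreciable base = $35,116 − $4,300 = $30,816.
Sum of the years' digits = 8+7+6+5+4+3+2+1 = 36.
Year 1: $30,816 × 8/36 = $6,848. Book value $28,268.
Year 2: $30,816 × 7/36 = $5,992. Book value $22,276.
Year 3: $30,816 × 6/36 = $5,136. Book value $17,140.
Year 4: $30,816 × 5/36 = $4,280. Book value $12,860.
Year 5: $30,816 × 4/36 = $3,424. Book value $9,436.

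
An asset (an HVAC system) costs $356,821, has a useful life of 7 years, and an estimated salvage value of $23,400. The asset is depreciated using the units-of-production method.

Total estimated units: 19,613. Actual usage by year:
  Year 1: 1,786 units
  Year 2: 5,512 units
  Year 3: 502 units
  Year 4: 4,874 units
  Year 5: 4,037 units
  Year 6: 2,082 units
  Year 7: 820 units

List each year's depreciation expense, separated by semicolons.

$30,362; $93,704; $8,534; $82,858; $68,629; $35,394; $13,940

Depreciable base = $356,821 − $23,400 = $333,421.
Rate = $333,421 / 19,613 units = $17 per unit.
Year 1: 1,786 × $17 = $30,362. Book value $326,459.
Year 2: 5,512 × $17 = $93,704. Book value $232,755.
Year 3: 502 × $17 = $8,534. Book value $224,221.
Year 4: 4,874 × $17 = $82,858. Book value $141,363.
Year 5: 4,037 × $17 = $68,629. Book value $72,734.
Year 6: 2,082 × $17 = $35,394. Book value $37,340.
Year 7: 820 × $17 = $13,940. Book value $23,400.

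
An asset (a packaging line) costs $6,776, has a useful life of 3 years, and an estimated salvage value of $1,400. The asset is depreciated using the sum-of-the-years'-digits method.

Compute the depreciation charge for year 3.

Depreciable base = $6,776 − $1,400 = $5,376.
Sum of the years' digits = 3+2+1 = 6.
Year 1: $5,376 × 3/6 = $2,688. Book value $4,088.
Year 2: $5,376 × 2/6 = $1,792. Book value $2,296.
Year 3: $5,376 × 1/6 = $896. Book value $1,400.

$896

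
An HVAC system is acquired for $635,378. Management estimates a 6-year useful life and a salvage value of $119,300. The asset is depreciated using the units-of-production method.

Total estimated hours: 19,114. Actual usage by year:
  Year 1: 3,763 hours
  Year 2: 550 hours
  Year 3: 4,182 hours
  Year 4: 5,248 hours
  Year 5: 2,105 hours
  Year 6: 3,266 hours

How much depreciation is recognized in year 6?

Depreciable base = $635,378 − $119,300 = $516,078.
Rate = $516,078 / 19,114 hours = $27 per hour.
Year 1: 3,763 × $27 = $101,601. Book value $533,777.
Year 2: 550 × $27 = $14,850. Book value $518,927.
Year 3: 4,182 × $27 = $112,914. Book value $406,013.
Year 4: 5,248 × $27 = $141,696. Book value $264,317.
Year 5: 2,105 × $27 = $56,835. Book value $207,482.
Year 6: 3,266 × $27 = $88,182. Book value $119,300.

$88,182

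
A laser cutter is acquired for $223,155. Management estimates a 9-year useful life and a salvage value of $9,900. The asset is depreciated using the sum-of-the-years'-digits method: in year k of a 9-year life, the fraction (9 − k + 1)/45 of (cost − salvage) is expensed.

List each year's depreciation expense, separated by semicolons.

$42,651; $37,912; $33,173; $28,434; $23,695; $18,956; $14,217; $9,478; $4,739

Depreciable base = $223,155 − $9,900 = $213,255.
Sum of the years' digits = 9+8+7+6+5+4+3+2+1 = 45.
Year 1: $213,255 × 9/45 = $42,651. Book value $180,504.
Year 2: $213,255 × 8/45 = $37,912. Book value $142,592.
Year 3: $213,255 × 7/45 = $33,173. Book value $109,419.
Year 4: $213,255 × 6/45 = $28,434. Book value $80,985.
Year 5: $213,255 × 5/45 = $23,695. Book value $57,290.
Year 6: $213,255 × 4/45 = $18,956. Book value $38,334.
Year 7: $213,255 × 3/45 = $14,217. Book value $24,117.
Year 8: $213,255 × 2/45 = $9,478. Book value $14,639.
Year 9: $213,255 × 1/45 = $4,739. Book value $9,900.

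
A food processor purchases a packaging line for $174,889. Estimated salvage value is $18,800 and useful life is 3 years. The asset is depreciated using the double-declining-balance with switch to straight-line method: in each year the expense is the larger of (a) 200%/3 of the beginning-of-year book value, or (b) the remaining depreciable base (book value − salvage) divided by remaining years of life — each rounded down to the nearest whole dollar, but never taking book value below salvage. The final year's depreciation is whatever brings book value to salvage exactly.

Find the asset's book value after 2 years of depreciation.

$19,433

Depreciable base = $174,889 − $18,800 = $156,089.
Year 1: DB = ⌊$174,889 × 200%/3⌋ = $116,592; SL = ⌊$156,089/3⌋ = $52,029 → take DB $116,592. Book value $58,297.
Year 2: DB = ⌊$58,297 × 200%/3⌋ = $38,864; SL = ⌊$39,497/2⌋ = $19,748 → take DB $38,864. Book value $19,433.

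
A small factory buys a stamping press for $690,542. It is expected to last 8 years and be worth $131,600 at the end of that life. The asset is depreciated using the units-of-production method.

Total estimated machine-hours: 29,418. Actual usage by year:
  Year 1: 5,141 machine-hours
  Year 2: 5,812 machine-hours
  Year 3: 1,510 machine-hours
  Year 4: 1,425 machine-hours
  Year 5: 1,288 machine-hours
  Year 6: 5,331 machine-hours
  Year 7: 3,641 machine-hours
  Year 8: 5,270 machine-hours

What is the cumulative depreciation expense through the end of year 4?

$263,872

Depreciable base = $690,542 − $131,600 = $558,942.
Rate = $558,942 / 29,418 machine-hours = $19 per machine-hour.
Year 1: 5,141 × $19 = $97,679. Book value $592,863.
Year 2: 5,812 × $19 = $110,428. Book value $482,435.
Year 3: 1,510 × $19 = $28,690. Book value $453,745.
Year 4: 1,425 × $19 = $27,075. Book value $426,670.
Accumulated through year 4 = $690,542 − $426,670 = $263,872.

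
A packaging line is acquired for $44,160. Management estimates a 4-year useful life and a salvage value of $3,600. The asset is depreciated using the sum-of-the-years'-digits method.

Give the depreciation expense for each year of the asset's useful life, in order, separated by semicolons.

$16,224; $12,168; $8,112; $4,056

Depreciable base = $44,160 − $3,600 = $40,560.
Sum of the years' digits = 4+3+2+1 = 10.
Year 1: $40,560 × 4/10 = $16,224. Book value $27,936.
Year 2: $40,560 × 3/10 = $12,168. Book value $15,768.
Year 3: $40,560 × 2/10 = $8,112. Book value $7,656.
Year 4: $40,560 × 1/10 = $4,056. Book value $3,600.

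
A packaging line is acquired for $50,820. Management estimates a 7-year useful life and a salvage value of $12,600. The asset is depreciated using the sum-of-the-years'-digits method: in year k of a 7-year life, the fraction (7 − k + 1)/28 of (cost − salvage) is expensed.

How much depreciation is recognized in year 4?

Depreciable base = $50,820 − $12,600 = $38,220.
Sum of the years' digits = 7+6+5+4+3+2+1 = 28.
Year 1: $38,220 × 7/28 = $9,555. Book value $41,265.
Year 2: $38,220 × 6/28 = $8,190. Book value $33,075.
Year 3: $38,220 × 5/28 = $6,825. Book value $26,250.
Year 4: $38,220 × 4/28 = $5,460. Book value $20,790.

$5,460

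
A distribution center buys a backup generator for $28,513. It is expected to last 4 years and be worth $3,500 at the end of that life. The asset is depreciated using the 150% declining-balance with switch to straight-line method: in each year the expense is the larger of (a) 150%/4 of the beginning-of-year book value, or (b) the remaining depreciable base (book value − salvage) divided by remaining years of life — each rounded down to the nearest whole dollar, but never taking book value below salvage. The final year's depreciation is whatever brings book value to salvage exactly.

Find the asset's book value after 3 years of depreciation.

$6,962

Depreciable base = $28,513 − $3,500 = $25,013.
Year 1: DB = ⌊$28,513 × 150%/4⌋ = $10,692; SL = ⌊$25,013/4⌋ = $6,253 → take DB $10,692. Book value $17,821.
Year 2: DB = ⌊$17,821 × 150%/4⌋ = $6,682; SL = ⌊$14,321/3⌋ = $4,773 → take DB $6,682. Book value $11,139.
Year 3: DB = ⌊$11,139 × 150%/4⌋ = $4,177; SL = ⌊$7,639/2⌋ = $3,819 → take DB $4,177. Book value $6,962.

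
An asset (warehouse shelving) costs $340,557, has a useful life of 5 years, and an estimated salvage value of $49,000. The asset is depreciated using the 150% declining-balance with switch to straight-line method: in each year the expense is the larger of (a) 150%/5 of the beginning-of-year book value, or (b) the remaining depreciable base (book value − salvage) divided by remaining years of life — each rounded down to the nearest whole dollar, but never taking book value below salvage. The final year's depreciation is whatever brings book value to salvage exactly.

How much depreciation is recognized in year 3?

$50,061

Depreciable base = $340,557 − $49,000 = $291,557.
Year 1: DB = ⌊$340,557 × 150%/5⌋ = $102,167; SL = ⌊$291,557/5⌋ = $58,311 → take DB $102,167. Book value $238,390.
Year 2: DB = ⌊$238,390 × 150%/5⌋ = $71,517; SL = ⌊$189,390/4⌋ = $47,347 → take DB $71,517. Book value $166,873.
Year 3: DB = ⌊$166,873 × 150%/5⌋ = $50,061; SL = ⌊$117,873/3⌋ = $39,291 → take DB $50,061. Book value $116,812.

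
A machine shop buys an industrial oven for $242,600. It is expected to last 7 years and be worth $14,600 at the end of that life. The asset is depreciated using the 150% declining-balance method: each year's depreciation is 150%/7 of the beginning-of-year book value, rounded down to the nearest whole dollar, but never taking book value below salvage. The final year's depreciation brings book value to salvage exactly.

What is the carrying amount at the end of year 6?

Depreciable base = $242,600 − $14,600 = $228,000.
Year 1: ⌊$242,600 × 150%/7⌋ = $51,985. Book value $190,615.
Year 2: ⌊$190,615 × 150%/7⌋ = $40,846. Book value $149,769.
Year 3: ⌊$149,769 × 150%/7⌋ = $32,093. Book value $117,676.
Year 4: ⌊$117,676 × 150%/7⌋ = $25,216. Book value $92,460.
Year 5: ⌊$92,460 × 150%/7⌋ = $19,812. Book value $72,648.
Year 6: ⌊$72,648 × 150%/7⌋ = $15,567. Book value $57,081.

$57,081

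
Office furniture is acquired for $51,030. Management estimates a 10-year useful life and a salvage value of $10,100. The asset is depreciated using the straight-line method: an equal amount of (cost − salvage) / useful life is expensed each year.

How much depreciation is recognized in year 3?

$4,093

Depreciable base = $51,030 − $10,100 = $40,930.
Annual expense = $40,930 / 10 = $4,093.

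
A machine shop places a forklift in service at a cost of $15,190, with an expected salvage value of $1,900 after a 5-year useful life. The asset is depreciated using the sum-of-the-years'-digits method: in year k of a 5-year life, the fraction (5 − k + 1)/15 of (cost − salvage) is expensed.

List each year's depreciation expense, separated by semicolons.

Depreciable base = $15,190 − $1,900 = $13,290.
Sum of the years' digits = 5+4+3+2+1 = 15.
Year 1: $13,290 × 5/15 = $4,430. Book value $10,760.
Year 2: $13,290 × 4/15 = $3,544. Book value $7,216.
Year 3: $13,290 × 3/15 = $2,658. Book value $4,558.
Year 4: $13,290 × 2/15 = $1,772. Book value $2,786.
Year 5: $13,290 × 1/15 = $886. Book value $1,900.

$4,430; $3,544; $2,658; $1,772; $886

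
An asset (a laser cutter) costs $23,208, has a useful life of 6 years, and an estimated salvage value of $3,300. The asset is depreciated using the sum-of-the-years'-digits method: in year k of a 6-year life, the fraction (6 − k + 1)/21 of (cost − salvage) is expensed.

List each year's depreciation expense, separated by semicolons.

$5,688; $4,740; $3,792; $2,844; $1,896; $948

Depreciable base = $23,208 − $3,300 = $19,908.
Sum of the years' digits = 6+5+4+3+2+1 = 21.
Year 1: $19,908 × 6/21 = $5,688. Book value $17,520.
Year 2: $19,908 × 5/21 = $4,740. Book value $12,780.
Year 3: $19,908 × 4/21 = $3,792. Book value $8,988.
Year 4: $19,908 × 3/21 = $2,844. Book value $6,144.
Year 5: $19,908 × 2/21 = $1,896. Book value $4,248.
Year 6: $19,908 × 1/21 = $948. Book value $3,300.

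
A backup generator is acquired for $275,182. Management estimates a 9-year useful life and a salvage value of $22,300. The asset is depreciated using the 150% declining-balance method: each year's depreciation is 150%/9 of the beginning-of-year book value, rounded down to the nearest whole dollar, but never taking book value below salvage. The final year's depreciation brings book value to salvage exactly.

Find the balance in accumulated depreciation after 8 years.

$211,182

Depreciable base = $275,182 − $22,300 = $252,882.
Year 1: ⌊$275,182 × 150%/9⌋ = $45,863. Book value $229,319.
Year 2: ⌊$229,319 × 150%/9⌋ = $38,219. Book value $191,100.
Year 3: ⌊$191,100 × 150%/9⌋ = $31,850. Book value $159,250.
Year 4: ⌊$159,250 × 150%/9⌋ = $26,541. Book value $132,709.
Year 5: ⌊$132,709 × 150%/9⌋ = $22,118. Book value $110,591.
Year 6: ⌊$110,591 × 150%/9⌋ = $18,431. Book value $92,160.
Year 7: ⌊$92,160 × 150%/9⌋ = $15,360. Book value $76,800.
Year 8: ⌊$76,800 × 150%/9⌋ = $12,800. Book value $64,000.
Accumulated through year 8 = $275,182 − $64,000 = $211,182.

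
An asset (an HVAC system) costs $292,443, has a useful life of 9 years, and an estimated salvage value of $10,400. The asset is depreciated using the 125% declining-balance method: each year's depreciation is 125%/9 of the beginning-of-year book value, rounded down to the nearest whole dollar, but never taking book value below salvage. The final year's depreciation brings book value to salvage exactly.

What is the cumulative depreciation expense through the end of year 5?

Depreciable base = $292,443 − $10,400 = $282,043.
Year 1: ⌊$292,443 × 125%/9⌋ = $40,617. Book value $251,826.
Year 2: ⌊$251,826 × 125%/9⌋ = $34,975. Book value $216,851.
Year 3: ⌊$216,851 × 125%/9⌋ = $30,118. Book value $186,733.
Year 4: ⌊$186,733 × 125%/9⌋ = $25,935. Book value $160,798.
Year 5: ⌊$160,798 × 125%/9⌋ = $22,333. Book value $138,465.
Accumulated through year 5 = $292,443 − $138,465 = $153,978.

$153,978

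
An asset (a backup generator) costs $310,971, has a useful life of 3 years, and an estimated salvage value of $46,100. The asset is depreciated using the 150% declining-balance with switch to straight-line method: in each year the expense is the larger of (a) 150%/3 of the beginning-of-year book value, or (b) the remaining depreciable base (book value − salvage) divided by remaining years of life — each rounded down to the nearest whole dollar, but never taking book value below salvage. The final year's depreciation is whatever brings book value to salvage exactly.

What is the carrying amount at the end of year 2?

Depreciable base = $310,971 − $46,100 = $264,871.
Year 1: DB = ⌊$310,971 × 150%/3⌋ = $155,485; SL = ⌊$264,871/3⌋ = $88,290 → take DB $155,485. Book value $155,486.
Year 2: DB = ⌊$155,486 × 150%/3⌋ = $77,743; SL = ⌊$109,386/2⌋ = $54,693 → take DB $77,743. Book value $77,743.

$77,743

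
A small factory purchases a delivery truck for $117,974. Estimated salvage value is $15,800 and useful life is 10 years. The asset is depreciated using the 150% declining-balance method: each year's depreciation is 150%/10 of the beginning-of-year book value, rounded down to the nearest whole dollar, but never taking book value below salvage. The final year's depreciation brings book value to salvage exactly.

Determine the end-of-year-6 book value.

Depreciable base = $117,974 − $15,800 = $102,174.
Year 1: ⌊$117,974 × 150%/10⌋ = $17,696. Book value $100,278.
Year 2: ⌊$100,278 × 150%/10⌋ = $15,041. Book value $85,237.
Year 3: ⌊$85,237 × 150%/10⌋ = $12,785. Book value $72,452.
Year 4: ⌊$72,452 × 150%/10⌋ = $10,867. Book value $61,585.
Year 5: ⌊$61,585 × 150%/10⌋ = $9,237. Book value $52,348.
Year 6: ⌊$52,348 × 150%/10⌋ = $7,852. Book value $44,496.

$44,496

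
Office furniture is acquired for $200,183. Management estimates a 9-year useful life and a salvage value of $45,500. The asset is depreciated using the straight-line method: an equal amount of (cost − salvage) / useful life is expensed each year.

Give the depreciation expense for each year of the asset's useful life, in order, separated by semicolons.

Depreciable base = $200,183 − $45,500 = $154,683.
Annual expense = $154,683 / 9 = $17,187.
End of year 1: book value $182,996.
End of year 2: book value $165,809.
End of year 3: book value $148,622.
End of year 4: book value $131,435.
End of year 5: book value $114,248.
End of year 6: book value $97,061.
End of year 7: book value $79,874.
End of year 8: book value $62,687.
End of year 9: book value $45,500.

$17,187; $17,187; $17,187; $17,187; $17,187; $17,187; $17,187; $17,187; $17,187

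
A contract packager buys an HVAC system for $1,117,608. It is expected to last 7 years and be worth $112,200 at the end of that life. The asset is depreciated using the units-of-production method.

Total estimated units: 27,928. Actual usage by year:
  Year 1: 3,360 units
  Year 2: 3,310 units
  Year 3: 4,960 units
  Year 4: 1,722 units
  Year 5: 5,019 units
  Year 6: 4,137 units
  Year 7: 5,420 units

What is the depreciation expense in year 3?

$178,560

Depreciable base = $1,117,608 − $112,200 = $1,005,408.
Rate = $1,005,408 / 27,928 units = $36 per unit.
Year 1: 3,360 × $36 = $120,960. Book value $996,648.
Year 2: 3,310 × $36 = $119,160. Book value $877,488.
Year 3: 4,960 × $36 = $178,560. Book value $698,928.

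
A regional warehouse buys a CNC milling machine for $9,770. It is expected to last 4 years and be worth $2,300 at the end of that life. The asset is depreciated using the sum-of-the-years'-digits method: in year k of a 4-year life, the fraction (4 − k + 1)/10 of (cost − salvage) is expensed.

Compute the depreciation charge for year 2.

$2,241

Depreciable base = $9,770 − $2,300 = $7,470.
Sum of the years' digits = 4+3+2+1 = 10.
Year 1: $7,470 × 4/10 = $2,988. Book value $6,782.
Year 2: $7,470 × 3/10 = $2,241. Book value $4,541.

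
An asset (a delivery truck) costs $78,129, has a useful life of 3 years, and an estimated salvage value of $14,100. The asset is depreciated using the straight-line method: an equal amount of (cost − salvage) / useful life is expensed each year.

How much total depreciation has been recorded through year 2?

Depreciable base = $78,129 − $14,100 = $64,029.
Annual expense = $64,029 / 3 = $21,343.
End of year 1: book value $56,786.
End of year 2: book value $35,443.
Accumulated through year 2 = $78,129 − $35,443 = $42,686.

$42,686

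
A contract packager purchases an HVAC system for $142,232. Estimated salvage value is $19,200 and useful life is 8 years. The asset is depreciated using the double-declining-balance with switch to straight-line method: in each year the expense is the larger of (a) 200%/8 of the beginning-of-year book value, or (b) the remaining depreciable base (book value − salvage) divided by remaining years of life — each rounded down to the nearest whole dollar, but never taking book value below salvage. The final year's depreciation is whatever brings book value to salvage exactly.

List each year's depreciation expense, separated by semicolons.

Depreciable base = $142,232 − $19,200 = $123,032.
Year 1: DB = ⌊$142,232 × 200%/8⌋ = $35,558; SL = ⌊$123,032/8⌋ = $15,379 → take DB $35,558. Book value $106,674.
Year 2: DB = ⌊$106,674 × 200%/8⌋ = $26,668; SL = ⌊$87,474/7⌋ = $12,496 → take DB $26,668. Book value $80,006.
Year 3: DB = ⌊$80,006 × 200%/8⌋ = $20,001; SL = ⌊$60,806/6⌋ = $10,134 → take DB $20,001. Book value $60,005.
Year 4: DB = ⌊$60,005 × 200%/8⌋ = $15,001; SL = ⌊$40,805/5⌋ = $8,161 → take DB $15,001. Book value $45,004.
Year 5: DB = ⌊$45,004 × 200%/8⌋ = $11,251; SL = ⌊$25,804/4⌋ = $6,451 → take DB $11,251. Book value $33,753.
Year 6: DB = ⌊$33,753 × 200%/8⌋ = $8,438; SL = ⌊$14,553/3⌋ = $4,851 → take DB $8,438. Book value $25,315.
Year 7: DB = ⌊$25,315 × 200%/8⌋ = $6,328; SL = ⌊$6,115/2⌋ = $3,057 → take DB $6,328, capped at $6,115. Book value $19,200.
Year 8 (final): $19,200 − $19,200 = $0. Book value $19,200.

$35,558; $26,668; $20,001; $15,001; $11,251; $8,438; $6,115; $0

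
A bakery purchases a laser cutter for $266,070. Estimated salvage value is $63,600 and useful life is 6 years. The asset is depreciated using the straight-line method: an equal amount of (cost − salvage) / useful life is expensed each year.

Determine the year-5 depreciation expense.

$33,745

Depreciable base = $266,070 − $63,600 = $202,470.
Annual expense = $202,470 / 6 = $33,745.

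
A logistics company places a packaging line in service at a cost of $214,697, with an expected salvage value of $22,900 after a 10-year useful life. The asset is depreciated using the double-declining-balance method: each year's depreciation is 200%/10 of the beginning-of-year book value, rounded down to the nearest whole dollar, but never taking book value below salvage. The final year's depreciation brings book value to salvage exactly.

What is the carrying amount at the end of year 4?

$87,941

Depreciable base = $214,697 − $22,900 = $191,797.
Year 1: ⌊$214,697 × 200%/10⌋ = $42,939. Book value $171,758.
Year 2: ⌊$171,758 × 200%/10⌋ = $34,351. Book value $137,407.
Year 3: ⌊$137,407 × 200%/10⌋ = $27,481. Book value $109,926.
Year 4: ⌊$109,926 × 200%/10⌋ = $21,985. Book value $87,941.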